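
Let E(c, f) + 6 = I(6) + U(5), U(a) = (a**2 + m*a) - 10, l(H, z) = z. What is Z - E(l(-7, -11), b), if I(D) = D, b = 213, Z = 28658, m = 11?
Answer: 28588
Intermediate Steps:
U(a) = -10 + a**2 + 11*a (U(a) = (a**2 + 11*a) - 10 = -10 + a**2 + 11*a)
E(c, f) = 70 (E(c, f) = -6 + (6 + (-10 + 5**2 + 11*5)) = -6 + (6 + (-10 + 25 + 55)) = -6 + (6 + 70) = -6 + 76 = 70)
Z - E(l(-7, -11), b) = 28658 - 1*70 = 28658 - 70 = 28588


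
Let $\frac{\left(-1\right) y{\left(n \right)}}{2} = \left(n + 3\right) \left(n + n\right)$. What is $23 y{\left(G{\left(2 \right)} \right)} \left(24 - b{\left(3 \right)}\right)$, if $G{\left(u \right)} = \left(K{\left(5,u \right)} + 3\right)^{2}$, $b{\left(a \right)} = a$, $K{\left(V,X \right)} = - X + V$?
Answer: $-2712528$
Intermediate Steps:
$K{\left(V,X \right)} = V - X$
$G{\left(u \right)} = \left(8 - u\right)^{2}$ ($G{\left(u \right)} = \left(\left(5 - u\right) + 3\right)^{2} = \left(8 - u\right)^{2}$)
$y{\left(n \right)} = - 4 n \left(3 + n\right)$ ($y{\left(n \right)} = - 2 \left(n + 3\right) \left(n + n\right) = - 2 \left(3 + n\right) 2 n = - 2 \cdot 2 n \left(3 + n\right) = - 4 n \left(3 + n\right)$)
$23 y{\left(G{\left(2 \right)} \right)} \left(24 - b{\left(3 \right)}\right) = 23 \left(- 4 \left(-8 + 2\right)^{2} \left(3 + \left(-8 + 2\right)^{2}\right)\right) \left(24 - 3\right) = 23 \left(- 4 \left(-6\right)^{2} \left(3 + \left(-6\right)^{2}\right)\right) \left(24 - 3\right) = 23 \left(\left(-4\right) 36 \left(3 + 36\right)\right) 21 = 23 \left(\left(-4\right) 36 \cdot 39\right) 21 = 23 \left(-5616\right) 21 = \left(-129168\right) 21 = -2712528$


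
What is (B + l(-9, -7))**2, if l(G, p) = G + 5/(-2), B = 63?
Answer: 10609/4 ≈ 2652.3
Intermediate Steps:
l(G, p) = -5/2 + G (l(G, p) = G + 5*(-1/2) = G - 5/2 = -5/2 + G)
(B + l(-9, -7))**2 = (63 + (-5/2 - 9))**2 = (63 - 23/2)**2 = (103/2)**2 = 10609/4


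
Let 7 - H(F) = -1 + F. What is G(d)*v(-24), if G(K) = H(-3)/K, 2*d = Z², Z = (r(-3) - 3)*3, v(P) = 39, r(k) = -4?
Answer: 286/147 ≈ 1.9456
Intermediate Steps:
H(F) = 8 - F (H(F) = 7 - (-1 + F) = 7 + (1 - F) = 8 - F)
Z = -21 (Z = (-4 - 3)*3 = -7*3 = -21)
d = 441/2 (d = (½)*(-21)² = (½)*441 = 441/2 ≈ 220.50)
G(K) = 11/K (G(K) = (8 - 1*(-3))/K = (8 + 3)/K = 11/K)
G(d)*v(-24) = (11/(441/2))*39 = (11*(2/441))*39 = (22/441)*39 = 286/147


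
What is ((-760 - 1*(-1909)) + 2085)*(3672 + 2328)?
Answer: 19404000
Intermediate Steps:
((-760 - 1*(-1909)) + 2085)*(3672 + 2328) = ((-760 + 1909) + 2085)*6000 = (1149 + 2085)*6000 = 3234*6000 = 19404000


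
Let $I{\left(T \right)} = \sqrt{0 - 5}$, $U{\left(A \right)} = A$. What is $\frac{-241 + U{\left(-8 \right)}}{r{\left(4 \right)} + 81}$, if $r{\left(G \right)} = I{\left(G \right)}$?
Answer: $- \frac{20169}{6566} + \frac{249 i \sqrt{5}}{6566} \approx -3.0717 + 0.084798 i$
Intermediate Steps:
$I{\left(T \right)} = i \sqrt{5}$ ($I{\left(T \right)} = \sqrt{-5} = i \sqrt{5}$)
$r{\left(G \right)} = i \sqrt{5}$
$\frac{-241 + U{\left(-8 \right)}}{r{\left(4 \right)} + 81} = \frac{-241 - 8}{i \sqrt{5} + 81} = - \frac{249}{81 + i \sqrt{5}}$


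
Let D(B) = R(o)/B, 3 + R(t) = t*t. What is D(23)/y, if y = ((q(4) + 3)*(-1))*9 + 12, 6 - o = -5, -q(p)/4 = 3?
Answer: 118/2139 ≈ 0.055166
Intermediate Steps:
q(p) = -12 (q(p) = -4*3 = -12)
o = 11 (o = 6 - 1*(-5) = 6 + 5 = 11)
R(t) = -3 + t² (R(t) = -3 + t*t = -3 + t²)
D(B) = 118/B (D(B) = (-3 + 11²)/B = (-3 + 121)/B = 118/B)
y = 93 (y = ((-12 + 3)*(-1))*9 + 12 = -9*(-1)*9 + 12 = 9*9 + 12 = 81 + 12 = 93)
D(23)/y = (118/23)/93 = (118*(1/23))*(1/93) = (118/23)*(1/93) = 118/2139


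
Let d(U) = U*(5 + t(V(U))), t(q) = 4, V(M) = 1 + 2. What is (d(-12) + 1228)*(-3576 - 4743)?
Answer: -9317280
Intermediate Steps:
V(M) = 3
d(U) = 9*U (d(U) = U*(5 + 4) = U*9 = 9*U)
(d(-12) + 1228)*(-3576 - 4743) = (9*(-12) + 1228)*(-3576 - 4743) = (-108 + 1228)*(-8319) = 1120*(-8319) = -9317280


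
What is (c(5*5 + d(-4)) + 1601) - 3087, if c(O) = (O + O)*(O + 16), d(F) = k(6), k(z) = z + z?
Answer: 2436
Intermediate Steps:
k(z) = 2*z
d(F) = 12 (d(F) = 2*6 = 12)
c(O) = 2*O*(16 + O) (c(O) = (2*O)*(16 + O) = 2*O*(16 + O))
(c(5*5 + d(-4)) + 1601) - 3087 = (2*(5*5 + 12)*(16 + (5*5 + 12)) + 1601) - 3087 = (2*(25 + 12)*(16 + (25 + 12)) + 1601) - 3087 = (2*37*(16 + 37) + 1601) - 3087 = (2*37*53 + 1601) - 3087 = (3922 + 1601) - 3087 = 5523 - 3087 = 2436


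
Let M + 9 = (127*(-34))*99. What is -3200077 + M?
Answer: -3627568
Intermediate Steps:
M = -427491 (M = -9 + (127*(-34))*99 = -9 - 4318*99 = -9 - 427482 = -427491)
-3200077 + M = -3200077 - 427491 = -3627568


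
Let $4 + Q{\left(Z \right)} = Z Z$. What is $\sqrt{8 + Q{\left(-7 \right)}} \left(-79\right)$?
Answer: $- 79 \sqrt{53} \approx -575.13$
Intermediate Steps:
$Q{\left(Z \right)} = -4 + Z^{2}$ ($Q{\left(Z \right)} = -4 + Z Z = -4 + Z^{2}$)
$\sqrt{8 + Q{\left(-7 \right)}} \left(-79\right) = \sqrt{8 - \left(4 - \left(-7\right)^{2}\right)} \left(-79\right) = \sqrt{8 + \left(-4 + 49\right)} \left(-79\right) = \sqrt{8 + 45} \left(-79\right) = \sqrt{53} \left(-79\right) = - 79 \sqrt{53}$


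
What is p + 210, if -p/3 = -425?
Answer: 1485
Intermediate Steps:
p = 1275 (p = -3*(-425) = 1275)
p + 210 = 1275 + 210 = 1485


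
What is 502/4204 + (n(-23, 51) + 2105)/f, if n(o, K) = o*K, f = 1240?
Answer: 141894/162905 ≈ 0.87102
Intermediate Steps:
n(o, K) = K*o
502/4204 + (n(-23, 51) + 2105)/f = 502/4204 + (51*(-23) + 2105)/1240 = 502*(1/4204) + (-1173 + 2105)*(1/1240) = 251/2102 + 932*(1/1240) = 251/2102 + 233/310 = 141894/162905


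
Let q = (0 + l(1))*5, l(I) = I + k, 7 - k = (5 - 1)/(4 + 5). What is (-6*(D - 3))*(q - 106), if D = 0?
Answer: -1228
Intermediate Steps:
k = 59/9 (k = 7 - (5 - 1)/(4 + 5) = 7 - 4/9 = 59/9 ≈ 6.5556)
l(I) = 59/9 + I (l(I) = I + 59/9 = 59/9 + I)
q = 340/9 (q = (0 + (59/9 + 1))*5 = (0 + 68/9)*5 = (68/9)*5 = 340/9 ≈ 37.778)
(-6*(D - 3))*(q - 106) = (-6*(0 - 3))*(340/9 - 106) = -6*(-3)*(-614/9) = 18*(-614/9) = -1228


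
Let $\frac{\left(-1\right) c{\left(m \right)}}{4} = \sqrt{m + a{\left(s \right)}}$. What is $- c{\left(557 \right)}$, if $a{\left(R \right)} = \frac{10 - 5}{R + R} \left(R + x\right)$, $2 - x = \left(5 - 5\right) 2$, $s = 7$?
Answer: $\frac{2 \sqrt{109802}}{7} \approx 94.675$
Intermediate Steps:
$x = 2$ ($x = 2 - \left(5 - 5\right) 2 = 2 - 0 \cdot 2 = 2 - 0 = 2 + 0 = 2$)
$a{\left(R \right)} = \frac{5 \left(2 + R\right)}{2 R}$ ($a{\left(R \right)} = \frac{10 - 5}{R + R} \left(R + 2\right) = \frac{5}{2 R} \left(2 + R\right) = \frac{5 \left(2 + R\right)}{2 R}$)
$c{\left(m \right)} = - 4 \sqrt{\frac{45}{14} + m}$ ($c{\left(m \right)} = - 4 \sqrt{m + \left(\frac{5}{2} + \frac{5}{7}\right)} = - 4 \sqrt{m + \frac{45}{14}} = - 4 \sqrt{\frac{45}{14} + m}$)
$- c{\left(557 \right)} = - \frac{\left(-2\right) \sqrt{630 + 196 \cdot 557}}{7} = - \frac{\left(-2\right) \sqrt{630 + 109172}}{7} = - \frac{\left(-2\right) \sqrt{109802}}{7} = \frac{2 \sqrt{109802}}{7}$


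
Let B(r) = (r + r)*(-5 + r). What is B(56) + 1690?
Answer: 7402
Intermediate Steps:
B(r) = 2*r*(-5 + r) (B(r) = (2*r)*(-5 + r) = 2*r*(-5 + r))
B(56) + 1690 = 2*56*(-5 + 56) + 1690 = 2*56*51 + 1690 = 5712 + 1690 = 7402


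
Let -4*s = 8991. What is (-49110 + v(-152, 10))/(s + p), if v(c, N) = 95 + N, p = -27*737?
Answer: 7260/3281 ≈ 2.2127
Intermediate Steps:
s = -8991/4 (s = -¼*8991 = -8991/4 ≈ -2247.8)
p = -19899
(-49110 + v(-152, 10))/(s + p) = (-49110 + (95 + 10))/(-8991/4 - 19899) = (-49110 + 105)/(-88587/4) = -49005*(-4/88587) = 7260/3281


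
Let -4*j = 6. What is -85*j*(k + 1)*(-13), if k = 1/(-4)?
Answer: -9945/8 ≈ -1243.1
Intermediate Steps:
k = -1/4 (k = 1*(-1/4) = -1/4 ≈ -0.25000)
j = -3/2 (j = -1/4*6 = -3/2 ≈ -1.5000)
-85*j*(k + 1)*(-13) = -(-255)*(-1/4 + 1)/2*(-13) = -(-255)*3/(2*4)*(-13) = -85*(-9/8)*(-13) = (765/8)*(-13) = -9945/8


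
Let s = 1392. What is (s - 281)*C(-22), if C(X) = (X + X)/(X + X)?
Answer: 1111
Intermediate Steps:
C(X) = 1 (C(X) = (2*X)/((2*X)) = (2*X)*(1/(2*X)) = 1)
(s - 281)*C(-22) = (1392 - 281)*1 = 1111*1 = 1111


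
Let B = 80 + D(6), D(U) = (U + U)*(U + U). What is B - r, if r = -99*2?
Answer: 422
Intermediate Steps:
r = -198
D(U) = 4*U² (D(U) = (2*U)*(2*U) = 4*U²)
B = 224 (B = 80 + 4*6² = 80 + 4*36 = 80 + 144 = 224)
B - r = 224 - 1*(-198) = 224 + 198 = 422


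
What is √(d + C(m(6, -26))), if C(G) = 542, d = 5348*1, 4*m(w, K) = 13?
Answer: √5890 ≈ 76.746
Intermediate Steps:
m(w, K) = 13/4 (m(w, K) = (¼)*13 = 13/4)
d = 5348
√(d + C(m(6, -26))) = √(5348 + 542) = √5890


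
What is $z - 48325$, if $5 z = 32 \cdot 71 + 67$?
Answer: $- \frac{239286}{5} \approx -47857.0$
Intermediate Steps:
$z = \frac{2339}{5}$ ($z = \frac{32 \cdot 71 + 67}{5} = \frac{2272 + 67}{5} = \frac{1}{5} \cdot 2339 = \frac{2339}{5} \approx 467.8$)
$z - 48325 = \frac{2339}{5} - 48325 = - \frac{239286}{5}$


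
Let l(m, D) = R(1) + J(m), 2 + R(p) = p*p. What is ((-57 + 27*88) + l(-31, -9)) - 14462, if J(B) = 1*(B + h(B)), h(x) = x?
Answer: -12206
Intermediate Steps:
R(p) = -2 + p² (R(p) = -2 + p*p = -2 + p²)
J(B) = 2*B (J(B) = 1*(B + B) = 1*(2*B) = 2*B)
l(m, D) = -1 + 2*m (l(m, D) = (-2 + 1²) + 2*m = (-2 + 1) + 2*m = -1 + 2*m)
((-57 + 27*88) + l(-31, -9)) - 14462 = ((-57 + 27*88) + (-1 + 2*(-31))) - 14462 = ((-57 + 2376) + (-1 - 62)) - 14462 = (2319 - 63) - 14462 = 2256 - 14462 = -12206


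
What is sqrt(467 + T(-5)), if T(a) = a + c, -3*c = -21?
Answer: sqrt(469) ≈ 21.656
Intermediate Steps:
c = 7 (c = -1/3*(-21) = 7)
T(a) = 7 + a (T(a) = a + 7 = 7 + a)
sqrt(467 + T(-5)) = sqrt(467 + (7 - 5)) = sqrt(467 + 2) = sqrt(469)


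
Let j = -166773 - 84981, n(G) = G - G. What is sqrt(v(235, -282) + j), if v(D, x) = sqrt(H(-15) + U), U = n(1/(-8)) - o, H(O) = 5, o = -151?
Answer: sqrt(-251754 + 2*sqrt(39)) ≈ 501.74*I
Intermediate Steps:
n(G) = 0
j = -251754
U = 151 (U = 0 - 1*(-151) = 0 + 151 = 151)
v(D, x) = 2*sqrt(39) (v(D, x) = sqrt(5 + 151) = sqrt(156) = 2*sqrt(39))
sqrt(v(235, -282) + j) = sqrt(2*sqrt(39) - 251754) = sqrt(-251754 + 2*sqrt(39))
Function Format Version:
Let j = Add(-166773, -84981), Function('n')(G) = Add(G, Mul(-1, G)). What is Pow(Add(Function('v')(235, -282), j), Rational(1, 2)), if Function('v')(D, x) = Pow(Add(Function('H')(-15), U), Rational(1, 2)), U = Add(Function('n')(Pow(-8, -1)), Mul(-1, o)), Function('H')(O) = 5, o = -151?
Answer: Pow(Add(-251754, Mul(2, Pow(39, Rational(1, 2)))), Rational(1, 2)) ≈ Mul(501.74, I)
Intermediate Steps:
Function('n')(G) = 0
j = -251754
U = 151 (U = Add(0, Mul(-1, -151)) = Add(0, 151) = 151)
Function('v')(D, x) = Mul(2, Pow(39, Rational(1, 2))) (Function('v')(D, x) = Pow(Add(5, 151), Rational(1, 2)) = Pow(156, Rational(1, 2)) = Mul(2, Pow(39, Rational(1, 2))))
Pow(Add(Function('v')(235, -282), j), Rational(1, 2)) = Pow(Add(Mul(2, Pow(39, Rational(1, 2))), -251754), Rational(1, 2)) = Pow(Add(-251754, Mul(2, Pow(39, Rational(1, 2)))), Rational(1, 2))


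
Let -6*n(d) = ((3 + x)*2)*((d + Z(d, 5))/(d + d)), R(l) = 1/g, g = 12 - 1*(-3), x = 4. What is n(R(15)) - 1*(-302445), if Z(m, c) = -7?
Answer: 907699/3 ≈ 3.0257e+5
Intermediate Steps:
g = 15 (g = 12 + 3 = 15)
R(l) = 1/15
n(d) = -7*(-7 + d)/(6*d) (n(d) = -(3 + 4)*2*(d - 7)/(d + d)/6 = -7*2*(-7 + d)/((2*d))/6 = -7*(-7 + d)*(1/(2*d))/3 = -7*(-7 + d)/(2*d)/3 = -7*(-7 + d)/(6*d))
n(R(15)) - 1*(-302445) = 7*(7 - 1*1/15)/(6*(1/15)) - 1*(-302445) = (7/6)*15*(7 - 1/15) + 302445 = (7/6)*15*(104/15) + 302445 = 364/3 + 302445 = 907699/3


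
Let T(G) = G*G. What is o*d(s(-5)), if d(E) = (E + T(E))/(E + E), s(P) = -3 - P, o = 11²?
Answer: 363/2 ≈ 181.50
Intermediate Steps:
o = 121
T(G) = G²
d(E) = (E + E²)/(2*E) (d(E) = (E + E²)/(E + E) = (E + E²)/((2*E)) = (E + E²)*(1/(2*E)) = (E + E²)/(2*E))
o*d(s(-5)) = 121*(½ + (-3 - 1*(-5))/2) = 121*(½ + (-3 + 5)/2) = 121*(½ + (½)*2) = 121*(½ + 1) = 121*(3/2) = 363/2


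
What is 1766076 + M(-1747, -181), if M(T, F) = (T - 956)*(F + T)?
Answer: 6977460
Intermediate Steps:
M(T, F) = (-956 + T)*(F + T)
1766076 + M(-1747, -181) = 1766076 + ((-1747)² - 956*(-181) - 956*(-1747) - 181*(-1747)) = 1766076 + (3052009 + 173036 + 1670132 + 316207) = 1766076 + 5211384 = 6977460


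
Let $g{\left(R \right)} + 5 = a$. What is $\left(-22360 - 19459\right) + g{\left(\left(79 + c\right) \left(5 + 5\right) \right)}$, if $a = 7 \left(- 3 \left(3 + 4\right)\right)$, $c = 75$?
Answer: $-41971$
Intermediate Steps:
$a = -147$ ($a = 7 \left(\left(-3\right) 7\right) = 7 \left(-21\right) = -147$)
$g{\left(R \right)} = -152$ ($g{\left(R \right)} = -5 - 147 = -152$)
$\left(-22360 - 19459\right) + g{\left(\left(79 + c\right) \left(5 + 5\right) \right)} = \left(-22360 - 19459\right) - 152 = -41819 - 152 = -41971$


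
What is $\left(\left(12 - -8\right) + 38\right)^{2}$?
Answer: $3364$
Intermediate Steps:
$\left(\left(12 - -8\right) + 38\right)^{2} = \left(\left(12 + 8\right) + 38\right)^{2} = \left(20 + 38\right)^{2} = 58^{2} = 3364$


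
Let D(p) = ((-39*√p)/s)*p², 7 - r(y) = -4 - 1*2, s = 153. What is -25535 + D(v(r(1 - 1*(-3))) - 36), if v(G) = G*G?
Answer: -25535 - 229957*√133/51 ≈ -77535.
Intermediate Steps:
r(y) = 13 (r(y) = 7 - (-4 - 1*2) = 7 - (-4 - 2) = 7 - 1*(-6) = 7 + 6 = 13)
v(G) = G²
D(p) = -13*p^(5/2)/51 (D(p) = (-39*√p/153)*p² = (-39*√p*(1/153))*p² = (-13*√p/51)*p² = -13*p^(5/2)/51)
-25535 + D(v(r(1 - 1*(-3))) - 36) = -25535 - 13*(13² - 36)^(5/2)/51 = -25535 - 13*(169 - 36)^(5/2)/51 = -25535 - 229957*√133/51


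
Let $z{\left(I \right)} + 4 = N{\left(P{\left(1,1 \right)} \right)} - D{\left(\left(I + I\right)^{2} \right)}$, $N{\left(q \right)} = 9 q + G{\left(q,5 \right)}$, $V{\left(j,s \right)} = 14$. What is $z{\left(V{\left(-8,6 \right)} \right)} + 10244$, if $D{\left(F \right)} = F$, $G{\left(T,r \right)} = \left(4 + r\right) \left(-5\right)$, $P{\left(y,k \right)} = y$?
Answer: $9420$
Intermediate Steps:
$G{\left(T,r \right)} = -20 - 5 r$
$N{\left(q \right)} = -45 + 9 q$ ($N{\left(q \right)} = 9 q - 45 = -45 + 9 q$)
$z{\left(I \right)} = -40 - 4 I^{2}$ ($z{\left(I \right)} = -4 - \left(36 + \left(I + I\right)^{2}\right) = -4 - \left(36 + \left(2 I\right)^{2}\right) = -4 - \left(36 + 4 I^{2}\right) = -40 - 4 I^{2}$)
$z{\left(V{\left(-8,6 \right)} \right)} + 10244 = \left(-40 - 4 \cdot 14^{2}\right) + 10244 = \left(-40 - 784\right) + 10244 = -824 + 10244 = 9420$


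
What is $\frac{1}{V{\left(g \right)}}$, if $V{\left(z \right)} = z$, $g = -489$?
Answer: $- \frac{1}{489} \approx -0.002045$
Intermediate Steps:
$\frac{1}{V{\left(g \right)}} = \frac{1}{-489} = - \frac{1}{489}$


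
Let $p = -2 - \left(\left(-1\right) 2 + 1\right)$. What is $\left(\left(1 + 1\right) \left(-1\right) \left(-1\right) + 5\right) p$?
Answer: $-7$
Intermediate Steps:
$p = -1$ ($p = -2 - \left(-2 + 1\right) = -2 - -1 = -2 + 1 = -1$)
$\left(\left(1 + 1\right) \left(-1\right) \left(-1\right) + 5\right) p = \left(\left(1 + 1\right) \left(-1\right) \left(-1\right) + 5\right) \left(-1\right) = \left(2 \left(-1\right) \left(-1\right) + 5\right) \left(-1\right) = \left(\left(-2\right) \left(-1\right) + 5\right) \left(-1\right) = \left(2 + 5\right) \left(-1\right) = 7 \left(-1\right) = -7$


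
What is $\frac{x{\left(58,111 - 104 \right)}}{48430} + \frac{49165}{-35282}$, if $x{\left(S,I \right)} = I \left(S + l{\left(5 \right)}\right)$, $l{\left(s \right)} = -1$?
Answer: $- \frac{591745858}{427176815} \approx -1.3852$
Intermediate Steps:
$x{\left(S,I \right)} = I \left(-1 + S\right)$ ($x{\left(S,I \right)} = I \left(S - 1\right) = I \left(-1 + S\right)$)
$\frac{x{\left(58,111 - 104 \right)}}{48430} + \frac{49165}{-35282} = \frac{\left(111 - 104\right) \left(-1 + 58\right)}{48430} + \frac{49165}{-35282} = \left(111 - 104\right) 57 \cdot \frac{1}{48430} + 49165 \left(- \frac{1}{35282}\right) = 7 \cdot 57 \cdot \frac{1}{48430} - \frac{49165}{35282} = 399 \cdot \frac{1}{48430} - \frac{49165}{35282} = \frac{399}{48430} - \frac{49165}{35282} = - \frac{591745858}{427176815}$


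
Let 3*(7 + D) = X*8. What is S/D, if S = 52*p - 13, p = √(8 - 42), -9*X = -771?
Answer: -117/1993 + 468*I*√34/1993 ≈ -0.058705 + 1.3692*I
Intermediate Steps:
X = 257/3 (X = -⅑*(-771) = 257/3 ≈ 85.667)
p = I*√34 (p = √(-34) = I*√34 ≈ 5.8309*I)
D = 1993/9 (D = -7 + ((257/3)*8)/3 = -7 + (⅓)*(2056/3) = -7 + 2056/9 = 1993/9 ≈ 221.44)
S = -13 + 52*I*√34 (S = 52*(I*√34) - 13 = 52*I*√34 - 13 = -13 + 52*I*√34 ≈ -13.0 + 303.21*I)
S/D = (-13 + 52*I*√34)/(1993/9) = (-13 + 52*I*√34)*(9/1993) = -117/1993 + 468*I*√34/1993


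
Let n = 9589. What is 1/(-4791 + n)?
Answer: 1/4798 ≈ 0.00020842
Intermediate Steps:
1/(-4791 + n) = 1/(-4791 + 9589) = 1/4798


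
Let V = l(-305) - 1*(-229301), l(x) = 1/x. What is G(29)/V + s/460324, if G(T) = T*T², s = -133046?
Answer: -1470156301001/8048397341124 ≈ -0.18266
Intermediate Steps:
G(T) = T³
V = 69936804/305 (V = 1/(-305) - 1*(-229301) = -1/305 + 229301 = 69936804/305 ≈ 2.2930e+5)
G(29)/V + s/460324 = 29³/(69936804/305) - 133046/460324 = 24389*(305/69936804) - 133046*1/460324 = 7438645/69936804 - 66523/230162 = -1470156301001/8048397341124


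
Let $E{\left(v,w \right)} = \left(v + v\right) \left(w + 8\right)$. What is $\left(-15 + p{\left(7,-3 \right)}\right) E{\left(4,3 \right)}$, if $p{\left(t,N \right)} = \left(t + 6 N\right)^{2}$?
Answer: $9328$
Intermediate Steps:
$E{\left(v,w \right)} = 2 v \left(8 + w\right)$
$\left(-15 + p{\left(7,-3 \right)}\right) E{\left(4,3 \right)} = \left(-15 + \left(7 + 6 \left(-3\right)\right)^{2}\right) 2 \cdot 4 \left(8 + 3\right) = \left(-15 + \left(7 - 18\right)^{2}\right) 2 \cdot 4 \cdot 11 = \left(-15 + \left(-11\right)^{2}\right) 88 = \left(-15 + 121\right) 88 = 106 \cdot 88 = 9328$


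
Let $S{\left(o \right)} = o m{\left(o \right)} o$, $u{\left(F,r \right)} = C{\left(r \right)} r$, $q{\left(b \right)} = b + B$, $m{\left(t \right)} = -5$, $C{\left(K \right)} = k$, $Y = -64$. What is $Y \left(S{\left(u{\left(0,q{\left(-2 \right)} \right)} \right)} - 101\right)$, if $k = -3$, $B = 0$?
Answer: $17984$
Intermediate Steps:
$C{\left(K \right)} = -3$
$q{\left(b \right)} = b$ ($q{\left(b \right)} = b + 0 = b$)
$u{\left(F,r \right)} = - 3 r$
$S{\left(o \right)} = - 5 o^{2}$ ($S{\left(o \right)} = o \left(-5\right) o = - 5 o o = - 5 o^{2}$)
$Y \left(S{\left(u{\left(0,q{\left(-2 \right)} \right)} \right)} - 101\right) = - 64 \left(- 5 \left(\left(-3\right) \left(-2\right)\right)^{2} - 101\right) = - 64 \left(- 5 \cdot 6^{2} - 101\right) = - 64 \left(\left(-5\right) 36 - 101\right) = - 64 \left(-180 - 101\right) = \left(-64\right) \left(-281\right) = 17984$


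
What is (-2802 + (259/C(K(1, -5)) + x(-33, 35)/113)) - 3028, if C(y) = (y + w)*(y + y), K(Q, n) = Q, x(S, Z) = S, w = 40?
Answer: -53994219/9266 ≈ -5827.1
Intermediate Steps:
C(y) = 2*y*(40 + y) (C(y) = (y + 40)*(y + y) = (40 + y)*(2*y) = 2*y*(40 + y))
(-2802 + (259/C(K(1, -5)) + x(-33, 35)/113)) - 3028 = (-2802 + (259/((2*1*(40 + 1))) - 33/113)) - 3028 = (-2802 + (259/((2*1*41)) - 33*1/113)) - 3028 = (-2802 + (259/82 - 33/113)) - 3028 = (-2802 + 26561/9266) - 3028 = -25936771/9266 - 3028 = -53994219/9266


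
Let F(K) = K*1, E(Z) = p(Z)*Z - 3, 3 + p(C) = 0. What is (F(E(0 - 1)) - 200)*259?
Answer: -51800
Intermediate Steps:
p(C) = -3 (p(C) = -3 + 0 = -3)
E(Z) = -3 - 3*Z (E(Z) = -3*Z - 3 = -3 - 3*Z)
F(K) = K
(F(E(0 - 1)) - 200)*259 = ((-3 - 3*(0 - 1)) - 200)*259 = ((-3 - 3*(-1)) - 200)*259 = ((-3 + 3) - 200)*259 = (0 - 200)*259 = -200*259 = -51800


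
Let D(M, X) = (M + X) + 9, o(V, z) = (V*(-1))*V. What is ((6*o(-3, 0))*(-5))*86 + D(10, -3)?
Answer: 23236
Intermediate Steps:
o(V, z) = -V**2 (o(V, z) = (-V)*V = -V**2)
D(M, X) = 9 + M + X
((6*o(-3, 0))*(-5))*86 + D(10, -3) = ((6*(-1*(-3)**2))*(-5))*86 + (9 + 10 - 3) = ((6*(-1*9))*(-5))*86 + 16 = ((6*(-9))*(-5))*86 + 16 = -54*(-5)*86 + 16 = 270*86 + 16 = 23220 + 16 = 23236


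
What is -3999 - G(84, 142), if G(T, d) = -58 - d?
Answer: -3799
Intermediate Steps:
-3999 - G(84, 142) = -3999 - (-58 - 1*142) = -3999 - (-58 - 142) = -3999 - 1*(-200) = -3999 + 200 = -3799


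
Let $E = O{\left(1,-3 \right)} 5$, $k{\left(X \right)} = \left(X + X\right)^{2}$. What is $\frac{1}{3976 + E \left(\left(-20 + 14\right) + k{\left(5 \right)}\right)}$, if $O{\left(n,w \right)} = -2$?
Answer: $\frac{1}{3036} \approx 0.00032938$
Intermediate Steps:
$k{\left(X \right)} = 4 X^{2}$ ($k{\left(X \right)} = \left(2 X\right)^{2} = 4 X^{2}$)
$E = -10$ ($E = \left(-2\right) 5 = -10$)
$\frac{1}{3976 + E \left(\left(-20 + 14\right) + k{\left(5 \right)}\right)} = \frac{1}{3976 - 10 \left(\left(-20 + 14\right) + 4 \cdot 5^{2}\right)} = \frac{1}{3976 - 10 \left(-6 + 4 \cdot 25\right)} = \frac{1}{3976 - 10 \left(-6 + 100\right)} = \frac{1}{3976 - 940} = \frac{1}{3036}$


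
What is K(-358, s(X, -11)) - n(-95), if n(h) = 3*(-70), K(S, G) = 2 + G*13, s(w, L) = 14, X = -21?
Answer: 394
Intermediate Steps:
K(S, G) = 2 + 13*G
n(h) = -210
K(-358, s(X, -11)) - n(-95) = (2 + 13*14) - 1*(-210) = (2 + 182) + 210 = 184 + 210 = 394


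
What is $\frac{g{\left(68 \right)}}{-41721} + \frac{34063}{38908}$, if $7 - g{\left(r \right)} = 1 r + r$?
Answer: $\frac{475387185}{541093556} \approx 0.87857$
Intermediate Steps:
$g{\left(r \right)} = 7 - 2 r$ ($g{\left(r \right)} = 7 - \left(1 r + r\right) = 7 - \left(r + r\right) = 7 - 2 r$)
$\frac{g{\left(68 \right)}}{-41721} + \frac{34063}{38908} = \frac{7 - 136}{-41721} + \frac{34063}{38908} = \left(7 - 136\right) \left(- \frac{1}{41721}\right) + 34063 \cdot \frac{1}{38908} = \left(-129\right) \left(- \frac{1}{41721}\right) + \frac{34063}{38908} = \frac{43}{13907} + \frac{34063}{38908} = \frac{475387185}{541093556}$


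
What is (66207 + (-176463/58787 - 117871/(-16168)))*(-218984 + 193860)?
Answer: -395274167271348805/237617054 ≈ -1.6635e+9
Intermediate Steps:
(66207 + (-176463/58787 - 117871/(-16168)))*(-218984 + 193860) = (66207 + (-176463*1/58787 - 117871*(-1/16168)))*(-25124) = (66207 + (-176463/58787 + 117871/16168))*(-25124) = (66207 + 4076228693/950468216)*(-25124) = (62931725405405/950468216)*(-25124) = -395274167271348805/237617054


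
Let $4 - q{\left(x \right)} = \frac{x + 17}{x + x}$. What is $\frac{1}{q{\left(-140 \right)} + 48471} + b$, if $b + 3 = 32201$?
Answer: $\frac{437019493926}{13572877} \approx 32198.0$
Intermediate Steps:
$b = 32198$ ($b = -3 + 32201 = 32198$)
$q{\left(x \right)} = 4 - \frac{17 + x}{2 x}$ ($q{\left(x \right)} = 4 - \frac{x + 17}{x + x} = 4 - \frac{17 + x}{2 x}$)
$\frac{1}{q{\left(-140 \right)} + 48471} + b = \frac{1}{\frac{-17 + 7 \left(-140\right)}{2 \left(-140\right)} + 48471} + 32198 = \frac{1}{\frac{1}{2} \left(- \frac{1}{140}\right) \left(-17 - 980\right) + 48471} + 32198 = \frac{1}{\frac{1}{2} \left(- \frac{1}{140}\right) \left(-997\right) + 48471} + 32198 = \frac{1}{\frac{997}{280} + 48471} + 32198 = \frac{1}{\frac{13572877}{280}} + 32198 = \frac{280}{13572877} + 32198 = \frac{437019493926}{13572877}$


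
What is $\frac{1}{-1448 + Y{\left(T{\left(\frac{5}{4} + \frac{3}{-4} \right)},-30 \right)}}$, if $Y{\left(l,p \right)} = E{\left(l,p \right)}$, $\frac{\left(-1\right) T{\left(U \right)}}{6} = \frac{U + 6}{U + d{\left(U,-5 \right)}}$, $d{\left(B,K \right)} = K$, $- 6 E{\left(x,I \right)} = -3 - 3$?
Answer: $- \frac{1}{1447} \approx -0.00069109$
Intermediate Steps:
$E{\left(x,I \right)} = 1$ ($E{\left(x,I \right)} = - \frac{-3 - 3}{6} = \left(- \frac{1}{6}\right) \left(-6\right) = 1$)
$T{\left(U \right)} = - \frac{6 \left(6 + U\right)}{-5 + U}$ ($T{\left(U \right)} = - 6 \frac{U + 6}{U - 5} = - 6 \frac{6 + U}{-5 + U} = - \frac{6 \left(6 + U\right)}{-5 + U}$)
$Y{\left(l,p \right)} = 1$
$\frac{1}{-1448 + Y{\left(T{\left(\frac{5}{4} + \frac{3}{-4} \right)},-30 \right)}} = \frac{1}{-1448 + 1} = \frac{1}{-1447} = - \frac{1}{1447}$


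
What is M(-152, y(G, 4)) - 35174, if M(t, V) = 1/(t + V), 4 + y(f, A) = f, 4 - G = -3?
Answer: -5240927/149 ≈ -35174.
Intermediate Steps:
G = 7 (G = 4 - 1*(-3) = 4 + 3 = 7)
y(f, A) = -4 + f
M(t, V) = 1/(V + t)
M(-152, y(G, 4)) - 35174 = 1/((-4 + 7) - 152) - 35174 = 1/(3 - 152) - 35174 = 1/(-149) - 35174 = -1/149 - 35174 = -5240927/149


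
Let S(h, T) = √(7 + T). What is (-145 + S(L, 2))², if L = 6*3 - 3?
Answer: 20164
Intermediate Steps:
L = 15 (L = 18 - 3 = 15)
(-145 + S(L, 2))² = (-145 + √(7 + 2))² = (-145 + √9)² = (-145 + 3)² = (-142)² = 20164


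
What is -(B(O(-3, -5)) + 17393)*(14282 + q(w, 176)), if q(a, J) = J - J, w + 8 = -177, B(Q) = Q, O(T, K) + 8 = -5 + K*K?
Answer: -248578210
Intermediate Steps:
O(T, K) = -13 + K² (O(T, K) = -8 + (-5 + K*K) = -8 + (-5 + K²) = -13 + K²)
w = -185 (w = -8 - 177 = -185)
q(a, J) = 0
-(B(O(-3, -5)) + 17393)*(14282 + q(w, 176)) = -((-13 + (-5)²) + 17393)*(14282 + 0) = -((-13 + 25) + 17393)*14282 = -(12 + 17393)*14282 = -17405*14282 = -1*248578210 = -248578210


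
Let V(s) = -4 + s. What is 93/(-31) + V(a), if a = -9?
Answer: -16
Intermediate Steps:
93/(-31) + V(a) = 93/(-31) + (-4 - 9) = -1/31*93 - 13 = -3 - 13 = -16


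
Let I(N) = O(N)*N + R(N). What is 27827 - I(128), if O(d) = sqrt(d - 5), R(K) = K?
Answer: 27699 - 128*sqrt(123) ≈ 26279.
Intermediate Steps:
O(d) = sqrt(-5 + d)
I(N) = N + N*sqrt(-5 + N) (I(N) = sqrt(-5 + N)*N + N = N*sqrt(-5 + N) + N = N + N*sqrt(-5 + N))
27827 - I(128) = 27827 - 128*(1 + sqrt(-5 + 128)) = 27827 - 128*(1 + sqrt(123)) = 27827 - (128 + 128*sqrt(123)) = 27827 + (-128 - 128*sqrt(123)) = 27699 - 128*sqrt(123)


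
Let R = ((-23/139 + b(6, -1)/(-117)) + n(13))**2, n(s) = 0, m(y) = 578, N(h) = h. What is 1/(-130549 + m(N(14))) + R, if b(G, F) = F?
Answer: 846198166415/34375401900099 ≈ 0.024616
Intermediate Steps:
R = 6512704/264485169 (R = ((-23/139 - 1/(-117)) + 0)**2 = ((-23*1/139 - 1*(-1/117)) + 0)**2 = ((-23/139 + 1/117) + 0)**2 = (-2552/16263 + 0)**2 = (-2552/16263)**2 = 6512704/264485169 ≈ 0.024624)
1/(-130549 + m(N(14))) + R = 1/(-130549 + 578) + 6512704/264485169 = 1/(-129971) + 6512704/264485169 = -1/129971 + 6512704/264485169 = 846198166415/34375401900099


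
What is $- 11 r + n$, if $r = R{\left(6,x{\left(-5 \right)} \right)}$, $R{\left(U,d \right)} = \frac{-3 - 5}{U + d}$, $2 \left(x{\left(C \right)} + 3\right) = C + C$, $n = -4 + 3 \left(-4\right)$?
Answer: $-60$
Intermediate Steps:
$n = -16$ ($n = -4 - 12 = -16$)
$x{\left(C \right)} = -3 + C$ ($x{\left(C \right)} = -3 + \frac{C + C}{2} = -3 + \frac{2 C}{2} = -3 + C$)
$R{\left(U,d \right)} = - \frac{8}{U + d}$
$r = 4$ ($r = - \frac{8}{6 - 8} = - \frac{8}{-2} = \left(-8\right) \left(- \frac{1}{2}\right) = 4$)
$- 11 r + n = \left(-11\right) 4 - 16 = -44 - 16 = -60$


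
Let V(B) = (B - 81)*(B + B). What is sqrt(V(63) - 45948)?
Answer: 14*I*sqrt(246) ≈ 219.58*I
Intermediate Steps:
V(B) = 2*B*(-81 + B) (V(B) = (-81 + B)*(2*B) = 2*B*(-81 + B))
sqrt(V(63) - 45948) = sqrt(2*63*(-81 + 63) - 45948) = sqrt(2*63*(-18) - 45948) = sqrt(-2268 - 45948) = sqrt(-48216) = 14*I*sqrt(246)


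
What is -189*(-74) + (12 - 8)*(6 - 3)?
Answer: 13998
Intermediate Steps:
-189*(-74) + (12 - 8)*(6 - 3) = 13986 + 4*3 = 13986 + 12 = 13998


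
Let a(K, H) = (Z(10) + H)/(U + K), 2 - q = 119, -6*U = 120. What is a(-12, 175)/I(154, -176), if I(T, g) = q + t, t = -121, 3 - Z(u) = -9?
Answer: 11/448 ≈ 0.024554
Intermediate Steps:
Z(u) = 12 (Z(u) = 3 - 1*(-9) = 3 + 9 = 12)
U = -20 (U = -⅙*120 = -20)
q = -117 (q = 2 - 1*119 = 2 - 119 = -117)
I(T, g) = -238 (I(T, g) = -117 - 121 = -238)
a(K, H) = (12 + H)/(-20 + K)
a(-12, 175)/I(154, -176) = ((12 + 175)/(-20 - 12))/(-238) = (187/(-32))*(-1/238) = -1/32*187*(-1/238) = -187/32*(-1/238) = 11/448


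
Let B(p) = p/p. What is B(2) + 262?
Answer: 263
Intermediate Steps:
B(p) = 1
B(2) + 262 = 1 + 262 = 263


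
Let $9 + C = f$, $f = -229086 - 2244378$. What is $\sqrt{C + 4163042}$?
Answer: $203 \sqrt{41} \approx 1299.8$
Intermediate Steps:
$f = -2473464$ ($f = -229086 - 2244378 = -2473464$)
$C = -2473473$ ($C = -9 - 2473464 = -2473473$)
$\sqrt{C + 4163042} = \sqrt{-2473473 + 4163042} = \sqrt{1689569} = 203 \sqrt{41}$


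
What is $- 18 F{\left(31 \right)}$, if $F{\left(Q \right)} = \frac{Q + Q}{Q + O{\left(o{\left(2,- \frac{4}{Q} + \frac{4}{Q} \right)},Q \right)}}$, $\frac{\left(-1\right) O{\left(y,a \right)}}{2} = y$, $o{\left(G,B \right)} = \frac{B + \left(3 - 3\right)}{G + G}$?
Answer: $-36$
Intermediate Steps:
$o{\left(G,B \right)} = \frac{B}{2 G}$ ($o{\left(G,B \right)} = \frac{B + 0}{2 G} = B \frac{1}{2 G} = \frac{B}{2 G}$)
$O{\left(y,a \right)} = - 2 y$
$F{\left(Q \right)} = 2$ ($F{\left(Q \right)} = \frac{Q + Q}{Q - 2 \frac{- \frac{4}{Q} + \frac{4}{Q}}{2 \cdot 2}} = \frac{2 Q}{Q - 2 \cdot \frac{1}{2} \cdot 0 \cdot \frac{1}{2}} = \frac{2 Q}{Q - 0} = \frac{2 Q}{Q + 0} = \frac{2 Q}{Q} = 2$)
$- 18 F{\left(31 \right)} = \left(-18\right) 2 = -36$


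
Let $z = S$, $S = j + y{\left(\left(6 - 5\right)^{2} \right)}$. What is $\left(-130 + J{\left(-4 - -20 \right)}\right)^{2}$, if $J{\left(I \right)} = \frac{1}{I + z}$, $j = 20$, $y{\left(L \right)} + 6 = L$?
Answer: $\frac{16232841}{961} \approx 16892.0$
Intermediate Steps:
$y{\left(L \right)} = -6 + L$
$S = 15$ ($S = 20 - \left(6 - \left(6 - 5\right)^{2}\right) = 20 - \left(6 - 1^{2}\right) = 20 + \left(-6 + 1\right) = 20 - 5 = 15$)
$z = 15$
$J{\left(I \right)} = \frac{1}{15 + I}$ ($J{\left(I \right)} = \frac{1}{I + 15} = \frac{1}{15 + I}$)
$\left(-130 + J{\left(-4 - -20 \right)}\right)^{2} = \left(-130 + \frac{1}{15 - -16}\right)^{2} = \left(-130 + \frac{1}{15 + \left(-4 + 20\right)}\right)^{2} = \left(-130 + \frac{1}{15 + 16}\right)^{2} = \left(-130 + \frac{1}{31}\right)^{2} = \left(- \frac{4029}{31}\right)^{2} = \frac{16232841}{961}$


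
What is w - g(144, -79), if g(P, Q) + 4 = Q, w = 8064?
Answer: 8147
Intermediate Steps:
g(P, Q) = -4 + Q
w - g(144, -79) = 8064 - (-4 - 79) = 8064 - 1*(-83) = 8064 + 83 = 8147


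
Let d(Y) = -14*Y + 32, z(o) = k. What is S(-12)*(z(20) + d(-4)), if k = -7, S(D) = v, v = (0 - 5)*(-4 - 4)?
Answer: 3240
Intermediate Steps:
v = 40 (v = -5*(-8) = 40)
S(D) = 40
z(o) = -7
d(Y) = 32 - 14*Y
S(-12)*(z(20) + d(-4)) = 40*(-7 + (32 - 14*(-4))) = 40*(-7 + (32 + 56)) = 40*(-7 + 88) = 40*81 = 3240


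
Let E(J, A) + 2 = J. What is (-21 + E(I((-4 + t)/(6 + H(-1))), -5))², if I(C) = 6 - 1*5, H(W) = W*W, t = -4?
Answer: 484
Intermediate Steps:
H(W) = W²
I(C) = 1 (I(C) = 6 - 5 = 1)
E(J, A) = -2 + J
(-21 + E(I((-4 + t)/(6 + H(-1))), -5))² = (-21 + (-2 + 1))² = (-21 - 1)² = (-22)² = 484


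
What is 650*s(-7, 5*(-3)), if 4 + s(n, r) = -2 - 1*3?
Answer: -5850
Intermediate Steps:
s(n, r) = -9 (s(n, r) = -4 + (-2 - 1*3) = -4 + (-2 - 3) = -4 - 5 = -9)
650*s(-7, 5*(-3)) = 650*(-9) = -5850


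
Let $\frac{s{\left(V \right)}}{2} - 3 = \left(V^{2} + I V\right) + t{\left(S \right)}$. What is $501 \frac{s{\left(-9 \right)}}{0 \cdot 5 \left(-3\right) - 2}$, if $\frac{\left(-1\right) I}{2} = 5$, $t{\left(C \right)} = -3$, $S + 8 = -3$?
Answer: $-85671$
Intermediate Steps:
$S = -11$ ($S = -8 - 3 = -11$)
$I = -10$ ($I = \left(-2\right) 5 = -10$)
$s{\left(V \right)} = - 20 V + 2 V^{2}$ ($s{\left(V \right)} = 6 + 2 \left(\left(V^{2} - 10 V\right) - 3\right) = 6 + 2 \left(-3 + V^{2} - 10 V\right) = 6 - \left(6 - 2 V^{2} + 20 V\right) = - 20 V + 2 V^{2}$)
$501 \frac{s{\left(-9 \right)}}{0 \cdot 5 \left(-3\right) - 2} = 501 \frac{2 \left(-9\right) \left(-10 - 9\right)}{0 \cdot 5 \left(-3\right) - 2} = 501 \frac{2 \left(-9\right) \left(-19\right)}{0 \left(-3\right) - 2} = 501 \frac{342}{0 - 2} = 501 \frac{342}{-2} = 501 \cdot 342 \left(- \frac{1}{2}\right) = 501 \left(-171\right) = -85671$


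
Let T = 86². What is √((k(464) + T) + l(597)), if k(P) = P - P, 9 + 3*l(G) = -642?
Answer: √7179 ≈ 84.729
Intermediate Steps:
l(G) = -217 (l(G) = -3 + (⅓)*(-642) = -3 - 214 = -217)
k(P) = 0
T = 7396
√((k(464) + T) + l(597)) = √((0 + 7396) - 217) = √(7396 - 217) = √7179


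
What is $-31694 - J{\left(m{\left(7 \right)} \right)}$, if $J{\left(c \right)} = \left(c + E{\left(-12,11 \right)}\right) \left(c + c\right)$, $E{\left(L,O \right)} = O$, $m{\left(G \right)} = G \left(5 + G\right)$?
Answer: $-47654$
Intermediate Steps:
$J{\left(c \right)} = 2 c \left(11 + c\right)$ ($J{\left(c \right)} = \left(c + 11\right) \left(c + c\right) = \left(11 + c\right) 2 c = 2 c \left(11 + c\right)$)
$-31694 - J{\left(m{\left(7 \right)} \right)} = -31694 - 2 \cdot 7 \left(5 + 7\right) \left(11 + 7 \left(5 + 7\right)\right) = -31694 - 2 \cdot 7 \cdot 12 \left(11 + 7 \cdot 12\right) = -31694 - 2 \cdot 84 \left(11 + 84\right) = -31694 - 2 \cdot 84 \cdot 95 = -31694 - 15960 = -47654$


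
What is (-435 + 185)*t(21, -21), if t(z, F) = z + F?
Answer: 0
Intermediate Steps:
t(z, F) = F + z
(-435 + 185)*t(21, -21) = (-435 + 185)*(-21 + 21) = -250*0 = 0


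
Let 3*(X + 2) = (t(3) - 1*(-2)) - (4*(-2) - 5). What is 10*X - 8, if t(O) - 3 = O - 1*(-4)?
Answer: 166/3 ≈ 55.333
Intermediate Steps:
t(O) = 7 + O (t(O) = 3 + (O - 1*(-4)) = 3 + (O + 4) = 3 + (4 + O) = 7 + O)
X = 19/3 (X = -2 + (((7 + 3) - 1*(-2)) - (4*(-2) - 5))/3 = -2 + ((10 + 2) - (-8 - 5))/3 = -2 + (12 - 1*(-13))/3 = -2 + (12 + 13)/3 = -2 + (⅓)*25 = -2 + 25/3 = 19/3 ≈ 6.3333)
10*X - 8 = 10*(19/3) - 8 = 190/3 - 8 = 166/3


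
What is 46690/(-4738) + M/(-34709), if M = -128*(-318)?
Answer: -39422147/3575027 ≈ -11.027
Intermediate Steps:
M = 40704
46690/(-4738) + M/(-34709) = 46690/(-4738) + 40704/(-34709) = 46690*(-1/4738) + 40704*(-1/34709) = -1015/103 - 40704/34709 = -39422147/3575027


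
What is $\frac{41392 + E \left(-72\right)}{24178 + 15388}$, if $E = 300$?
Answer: $\frac{9896}{19783} \approx 0.50023$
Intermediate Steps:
$\frac{41392 + E \left(-72\right)}{24178 + 15388} = \frac{41392 + 300 \left(-72\right)}{24178 + 15388} = \frac{41392 - 21600}{39566} = 19792 \cdot \frac{1}{39566} = \frac{9896}{19783}$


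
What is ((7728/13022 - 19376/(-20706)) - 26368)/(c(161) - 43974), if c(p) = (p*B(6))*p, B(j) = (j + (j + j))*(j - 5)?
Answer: -533409712/8549535501 ≈ -0.062391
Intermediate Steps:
B(j) = 3*j*(-5 + j) (B(j) = (j + 2*j)*(-5 + j) = (3*j)*(-5 + j) = 3*j*(-5 + j))
c(p) = 18*p**2 (c(p) = (p*(3*6*(-5 + 6)))*p = (p*(3*6*1))*p = (p*18)*p = (18*p)*p = 18*p**2)
((7728/13022 - 19376/(-20706)) - 26368)/(c(161) - 43974) = ((7728/13022 - 19376/(-20706)) - 26368)/(18*161**2 - 43974) = ((7728*(1/13022) - 19376*(-1/20706)) - 26368)/(18*25921 - 43974) = ((3864/6511 + 1384/1479) - 26368)/(466578 - 43974) = (866240/566457 - 26368)/422604 = -14935471936/566457*1/422604 = -533409712/8549535501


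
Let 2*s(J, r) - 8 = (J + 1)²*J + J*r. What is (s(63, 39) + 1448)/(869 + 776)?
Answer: 263409/3290 ≈ 80.063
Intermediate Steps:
s(J, r) = 4 + J*r/2 + J*(1 + J)²/2 (s(J, r) = 4 + ((J + 1)²*J + J*r)/2 = 4 + ((1 + J)²*J + J*r)/2 = 4 + (J*(1 + J)² + J*r)/2 = 4 + (J*r + J*(1 + J)²)/2 = 4 + (J*r/2 + J*(1 + J)²/2) = 4 + J*r/2 + J*(1 + J)²/2)
(s(63, 39) + 1448)/(869 + 776) = ((4 + (½)*63*39 + (½)*63*(1 + 63)²) + 1448)/(869 + 776) = ((4 + 2457/2 + (½)*63*64²) + 1448)/1645 = ((4 + 2457/2 + (½)*63*4096) + 1448)*(1/1645) = ((4 + 2457/2 + 129024) + 1448)*(1/1645) = (260513/2 + 1448)*(1/1645) = (263409/2)*(1/1645) = 263409/3290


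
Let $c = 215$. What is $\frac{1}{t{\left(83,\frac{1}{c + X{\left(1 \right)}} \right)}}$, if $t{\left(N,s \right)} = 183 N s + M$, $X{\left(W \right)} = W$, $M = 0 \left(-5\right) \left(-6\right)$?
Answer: $\frac{72}{5063} \approx 0.014221$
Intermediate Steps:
$M = 0$ ($M = 0 \left(-6\right) = 0$)
$t{\left(N,s \right)} = 183 N s$ ($t{\left(N,s \right)} = 183 N s + 0 = 183 N s$)
$\frac{1}{t{\left(83,\frac{1}{c + X{\left(1 \right)}} \right)}} = \frac{1}{183 \cdot 83 \frac{1}{215 + 1}} = \frac{1}{183 \cdot 83 \cdot \frac{1}{216}} = \frac{1}{\frac{5063}{72}} = \frac{72}{5063}$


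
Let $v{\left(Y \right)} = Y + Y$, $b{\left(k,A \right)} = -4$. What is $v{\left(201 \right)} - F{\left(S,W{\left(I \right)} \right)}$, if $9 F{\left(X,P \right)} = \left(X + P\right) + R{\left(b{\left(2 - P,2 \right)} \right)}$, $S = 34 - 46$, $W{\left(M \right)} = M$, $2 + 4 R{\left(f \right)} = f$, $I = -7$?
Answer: $\frac{7277}{18} \approx 404.28$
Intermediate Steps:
$R{\left(f \right)} = - \frac{1}{2} + \frac{f}{4}$
$S = -12$ ($S = 34 - 46 = -12$)
$F{\left(X,P \right)} = - \frac{1}{6} + \frac{P}{9} + \frac{X}{9}$ ($F{\left(X,P \right)} = \frac{\left(X + P\right) + \left(- \frac{1}{2} + \frac{1}{4} \left(-4\right)\right)}{9} = \frac{\left(P + X\right) - \frac{3}{2}}{9} = \frac{- \frac{3}{2} + P + X}{9} = - \frac{1}{6} + \frac{P}{9} + \frac{X}{9}$)
$v{\left(Y \right)} = 2 Y$
$v{\left(201 \right)} - F{\left(S,W{\left(I \right)} \right)} = 2 \cdot 201 - \left(- \frac{1}{6} + \frac{1}{9} \left(-7\right) + \frac{1}{9} \left(-12\right)\right) = 402 - \left(- \frac{1}{6} - \frac{7}{9} - \frac{4}{3}\right) = 402 - - \frac{41}{18} = 402 + \frac{41}{18} = \frac{7277}{18}$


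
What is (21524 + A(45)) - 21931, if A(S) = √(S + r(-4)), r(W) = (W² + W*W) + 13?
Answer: -407 + 3*√10 ≈ -397.51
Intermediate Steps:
r(W) = 13 + 2*W² (r(W) = (W² + W²) + 13 = 2*W² + 13 = 13 + 2*W²)
A(S) = √(45 + S) (A(S) = √(S + (13 + 2*(-4)²)) = √(S + (13 + 2*16)) = √(S + (13 + 32)) = √(S + 45) = √(45 + S))
(21524 + A(45)) - 21931 = (21524 + √(45 + 45)) - 21931 = (21524 + √90) - 21931 = (21524 + 3*√10) - 21931 = -407 + 3*√10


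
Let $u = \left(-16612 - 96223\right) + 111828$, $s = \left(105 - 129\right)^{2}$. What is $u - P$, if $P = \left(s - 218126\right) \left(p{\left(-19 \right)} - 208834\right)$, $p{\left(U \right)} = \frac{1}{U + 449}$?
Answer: $- \frac{1953568999646}{43} \approx -4.5432 \cdot 10^{10}$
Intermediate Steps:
$p{\left(U \right)} = \frac{1}{449 + U}$
$s = 576$ ($s = \left(-24\right)^{2} = 576$)
$P = \frac{1953568956345}{43}$ ($P = \left(576 - 218126\right) \left(\frac{1}{449 - 19} - 208834\right) = - 217550 \left(\frac{1}{430} - 208834\right) = \left(-217550\right) \left(- \frac{89798619}{430}\right) = \frac{1953568956345}{43} \approx 4.5432 \cdot 10^{10}$)
$u = -1007$ ($u = -112835 + 111828 = -1007$)
$u - P = -1007 - \frac{1953568956345}{43} = - \frac{1953568999646}{43}$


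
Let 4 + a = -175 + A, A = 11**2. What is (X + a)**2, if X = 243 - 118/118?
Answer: 33856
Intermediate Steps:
X = 242 (X = 243 - 118/118 = 243 - 1*1 = 243 - 1 = 242)
A = 121
a = -58 (a = -4 + (-175 + 121) = -4 - 54 = -58)
(X + a)**2 = (242 - 58)**2 = 184**2 = 33856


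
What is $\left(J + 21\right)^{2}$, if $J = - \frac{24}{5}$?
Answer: $\frac{6561}{25} \approx 262.44$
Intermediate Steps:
$J = - \frac{24}{5}$ ($J = \left(-24\right) \frac{1}{5} = - \frac{24}{5} \approx -4.8$)
$\left(J + 21\right)^{2} = \left(- \frac{24}{5} + 21\right)^{2} = \left(\frac{81}{5}\right)^{2} = \frac{6561}{25}$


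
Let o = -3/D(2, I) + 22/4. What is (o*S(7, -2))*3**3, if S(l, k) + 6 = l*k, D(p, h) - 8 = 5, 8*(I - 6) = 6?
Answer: -36990/13 ≈ -2845.4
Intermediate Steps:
I = 27/4 (I = 6 + (1/8)*6 = 6 + 3/4 = 27/4 ≈ 6.7500)
D(p, h) = 13 (D(p, h) = 8 + 5 = 13)
S(l, k) = -6 + k*l (S(l, k) = -6 + l*k = -6 + k*l)
o = 137/26 (o = -3/13 + 22/4 = -3*1/13 + 22*(1/4) = -3/13 + 11/2 = 137/26 ≈ 5.2692)
(o*S(7, -2))*3**3 = (137*(-6 - 2*7)/26)*3**3 = (137*(-6 - 14)/26)*27 = ((137/26)*(-20))*27 = -1370/13*27 = -36990/13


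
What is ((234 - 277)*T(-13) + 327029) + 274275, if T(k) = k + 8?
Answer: 601519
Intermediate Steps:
T(k) = 8 + k
((234 - 277)*T(-13) + 327029) + 274275 = ((234 - 277)*(8 - 13) + 327029) + 274275 = (-43*(-5) + 327029) + 274275 = (215 + 327029) + 274275 = 327244 + 274275 = 601519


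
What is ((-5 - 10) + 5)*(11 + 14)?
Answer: -250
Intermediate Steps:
((-5 - 10) + 5)*(11 + 14) = (-15 + 5)*25 = -10*25 = -250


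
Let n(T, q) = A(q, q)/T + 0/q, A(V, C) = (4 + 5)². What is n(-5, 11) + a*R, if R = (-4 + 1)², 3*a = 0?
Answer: -81/5 ≈ -16.200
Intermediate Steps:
a = 0 (a = (⅓)*0 = 0)
A(V, C) = 81 (A(V, C) = 9² = 81)
n(T, q) = 81/T (n(T, q) = 81/T + 0/q = 81/T + 0 = 81/T)
R = 9 (R = (-3)² = 9)
n(-5, 11) + a*R = 81/(-5) + 0*9 = 81*(-⅕) + 0 = -81/5 + 0 = -81/5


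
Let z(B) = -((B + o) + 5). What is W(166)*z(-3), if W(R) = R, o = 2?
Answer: -664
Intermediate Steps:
z(B) = -7 - B (z(B) = -((B + 2) + 5) = -((2 + B) + 5) = -(7 + B) = -7 - B)
W(166)*z(-3) = 166*(-7 - 1*(-3)) = 166*(-7 + 3) = 166*(-4) = -664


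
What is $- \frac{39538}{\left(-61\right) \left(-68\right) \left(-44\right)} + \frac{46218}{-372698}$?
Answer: $\frac{1575098477}{17005464344} \approx 0.092623$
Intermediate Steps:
$- \frac{39538}{\left(-61\right) \left(-68\right) \left(-44\right)} + \frac{46218}{-372698} = - \frac{39538}{4148 \left(-44\right)} + 46218 \left(- \frac{1}{372698}\right) = - \frac{39538}{-182512} - \frac{23109}{186349} = \left(-39538\right) \left(- \frac{1}{182512}\right) - \frac{23109}{186349} = \frac{19769}{91256} - \frac{23109}{186349} = \frac{1575098477}{17005464344}$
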